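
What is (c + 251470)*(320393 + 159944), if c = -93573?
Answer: 75843771289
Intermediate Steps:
(c + 251470)*(320393 + 159944) = (-93573 + 251470)*(320393 + 159944) = 157897*480337 = 75843771289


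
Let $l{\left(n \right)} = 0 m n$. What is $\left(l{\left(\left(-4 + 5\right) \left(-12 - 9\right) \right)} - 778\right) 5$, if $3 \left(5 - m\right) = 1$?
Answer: $-3890$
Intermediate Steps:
$m = \frac{14}{3}$ ($m = 5 - \frac{1}{3} = \frac{14}{3} \approx 4.6667$)
$l{\left(n \right)} = 0$ ($l{\left(n \right)} = 0 \cdot \frac{14}{3} n = 0 n = 0$)
$\left(l{\left(\left(-4 + 5\right) \left(-12 - 9\right) \right)} - 778\right) 5 = \left(0 - 778\right) 5 = \left(-778\right) 5 = -3890$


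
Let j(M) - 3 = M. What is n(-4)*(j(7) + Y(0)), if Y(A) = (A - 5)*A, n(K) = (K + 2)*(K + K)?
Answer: 160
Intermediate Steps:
j(M) = 3 + M
n(K) = 2*K*(2 + K) (n(K) = (2 + K)*(2*K) = 2*K*(2 + K))
Y(A) = A*(-5 + A) (Y(A) = (-5 + A)*A = A*(-5 + A))
n(-4)*(j(7) + Y(0)) = (2*(-4)*(2 - 4))*((3 + 7) + 0*(-5 + 0)) = (2*(-4)*(-2))*(10 + 0*(-5)) = 16*(10 + 0) = 16*10 = 160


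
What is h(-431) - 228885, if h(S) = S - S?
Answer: -228885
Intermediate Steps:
h(S) = 0
h(-431) - 228885 = 0 - 228885 = -228885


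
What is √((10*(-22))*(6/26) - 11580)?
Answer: 60*I*√546/13 ≈ 107.85*I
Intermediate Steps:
√((10*(-22))*(6/26) - 11580) = √(-1320/26 - 11580) = √(-220*3/13 - 11580) = √(-660/13 - 11580) = √(-151200/13) = 60*I*√546/13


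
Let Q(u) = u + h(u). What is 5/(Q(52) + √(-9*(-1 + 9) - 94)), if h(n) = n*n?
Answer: 6890/3797851 - 5*I*√166/7595702 ≈ 0.0018142 - 8.4812e-6*I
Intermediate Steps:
h(n) = n²
Q(u) = u + u²
5/(Q(52) + √(-9*(-1 + 9) - 94)) = 5/(52*(1 + 52) + √(-9*(-1 + 9) - 94)) = 5/(52*53 + √(-9*8 - 94)) = 5/(2756 + √(-72 - 94)) = 5/(2756 + √(-166)) = 5/(2756 + I*√166)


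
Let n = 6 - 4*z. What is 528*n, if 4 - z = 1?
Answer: -3168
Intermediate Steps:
z = 3 (z = 4 - 1*1 = 4 - 1 = 3)
n = -6 (n = 6 - 4*3 = 6 - 12 = -6)
528*n = 528*(-6) = -3168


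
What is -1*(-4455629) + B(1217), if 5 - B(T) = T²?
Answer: 2974545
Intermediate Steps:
B(T) = 5 - T²
-1*(-4455629) + B(1217) = -1*(-4455629) + (5 - 1*1217²) = 4455629 + (5 - 1*1481089) = 4455629 + (5 - 1481089) = 4455629 - 1481084 = 2974545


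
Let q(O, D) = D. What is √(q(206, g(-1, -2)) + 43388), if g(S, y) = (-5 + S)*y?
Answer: 10*√434 ≈ 208.33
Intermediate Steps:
g(S, y) = y*(-5 + S)
√(q(206, g(-1, -2)) + 43388) = √(-2*(-5 - 1) + 43388) = √(-2*(-6) + 43388) = √(12 + 43388) = √43400 = 10*√434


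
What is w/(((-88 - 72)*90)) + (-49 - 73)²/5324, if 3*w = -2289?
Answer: 54597953/19166400 ≈ 2.8486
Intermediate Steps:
w = -763 (w = (⅓)*(-2289) = -763)
w/(((-88 - 72)*90)) + (-49 - 73)²/5324 = -763*1/(90*(-88 - 72)) + (-49 - 73)²/5324 = -763/((-160*90)) + (-122)²*(1/5324) = -763/(-14400) + 14884*(1/5324) = -763*(-1/14400) + 3721/1331 = 763/14400 + 3721/1331 = 54597953/19166400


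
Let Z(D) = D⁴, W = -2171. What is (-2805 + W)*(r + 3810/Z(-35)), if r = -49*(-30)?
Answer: -2195334131712/300125 ≈ -7.3147e+6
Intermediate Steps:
r = 1470
(-2805 + W)*(r + 3810/Z(-35)) = (-2805 - 2171)*(1470 + 3810/((-35)⁴)) = -4976*(1470 + 3810/1500625) = -4976*(1470 + 3810*(1/1500625)) = -4976*(1470 + 762/300125) = -4976*441184512/300125 = -2195334131712/300125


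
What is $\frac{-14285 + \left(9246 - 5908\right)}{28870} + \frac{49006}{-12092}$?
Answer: $- \frac{193396793}{43637005} \approx -4.4319$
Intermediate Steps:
$\frac{-14285 + \left(9246 - 5908\right)}{28870} + \frac{49006}{-12092} = \left(-14285 + 3338\right) \frac{1}{28870} + 49006 \left(- \frac{1}{12092}\right) = \left(-10947\right) \frac{1}{28870} - \frac{24503}{6046} = - \frac{10947}{28870} - \frac{24503}{6046} = - \frac{193396793}{43637005}$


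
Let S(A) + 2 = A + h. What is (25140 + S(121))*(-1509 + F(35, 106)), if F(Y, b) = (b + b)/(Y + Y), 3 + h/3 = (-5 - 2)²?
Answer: -1338650473/35 ≈ -3.8247e+7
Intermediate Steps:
h = 138 (h = -9 + 3*(-5 - 2)² = -9 + 3*(-7)² = -9 + 3*49 = -9 + 147 = 138)
F(Y, b) = b/Y (F(Y, b) = (2*b)/((2*Y)) = (2*b)*(1/(2*Y)) = b/Y)
S(A) = 136 + A (S(A) = -2 + (A + 138) = -2 + (138 + A) = 136 + A)
(25140 + S(121))*(-1509 + F(35, 106)) = (25140 + (136 + 121))*(-1509 + 106/35) = (25140 + 257)*(-1509 + 106*(1/35)) = 25397*(-1509 + 106/35) = 25397*(-52709/35) = -1338650473/35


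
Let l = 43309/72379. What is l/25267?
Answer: 43309/1828800193 ≈ 2.3682e-5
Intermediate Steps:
l = 43309/72379 (l = 43309*(1/72379) = 43309/72379 ≈ 0.59836)
l/25267 = (43309/72379)/25267 = (43309/72379)*(1/25267) = 43309/1828800193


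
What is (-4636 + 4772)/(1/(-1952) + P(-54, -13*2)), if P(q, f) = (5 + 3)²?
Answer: 265472/124927 ≈ 2.1250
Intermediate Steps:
P(q, f) = 64 (P(q, f) = 8² = 64)
(-4636 + 4772)/(1/(-1952) + P(-54, -13*2)) = (-4636 + 4772)/(1/(-1952) + 64) = 136/(-1/1952 + 64) = 136/(124927/1952) = 136*(1952/124927) = 265472/124927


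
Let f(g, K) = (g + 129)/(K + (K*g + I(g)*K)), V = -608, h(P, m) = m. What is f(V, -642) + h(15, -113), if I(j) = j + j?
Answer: -132251837/1170366 ≈ -113.00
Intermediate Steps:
I(j) = 2*j
f(g, K) = (129 + g)/(K + 3*K*g) (f(g, K) = (g + 129)/(K + (K*g + (2*g)*K)) = (129 + g)/(K + (K*g + 2*K*g)) = (129 + g)/(K + 3*K*g))
f(V, -642) + h(15, -113) = (129 - 608)/((-642)*(1 + 3*(-608))) - 113 = -1/642*(-479)/(1 - 1824) - 113 = -1/642*(-479)/(-1823) - 113 = -1/642*(-1/1823)*(-479) - 113 = -479/1170366 - 113 = -132251837/1170366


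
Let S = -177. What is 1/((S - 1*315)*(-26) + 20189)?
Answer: 1/32981 ≈ 3.0320e-5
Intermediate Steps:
1/((S - 1*315)*(-26) + 20189) = 1/((-177 - 1*315)*(-26) + 20189) = 1/((-177 - 315)*(-26) + 20189) = 1/(-492*(-26) + 20189) = 1/(12792 + 20189) = 1/32981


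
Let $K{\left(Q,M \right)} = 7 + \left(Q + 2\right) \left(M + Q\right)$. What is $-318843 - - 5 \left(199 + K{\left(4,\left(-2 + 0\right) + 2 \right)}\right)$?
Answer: $-317693$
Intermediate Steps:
$K{\left(Q,M \right)} = 7 + \left(2 + Q\right) \left(M + Q\right)$
$-318843 - - 5 \left(199 + K{\left(4,\left(-2 + 0\right) + 2 \right)}\right) = -318843 - - 5 \left(199 + \left(7 + 4^{2} + 2 \left(\left(-2 + 0\right) + 2\right) + 2 \cdot 4 + \left(\left(-2 + 0\right) + 2\right) 4\right)\right) = -318843 - - 5 \left(199 + \left(7 + 16 + 2 \left(-2 + 2\right) + 8 + \left(-2 + 2\right) 4\right)\right) = -318843 - - 5 \left(199 + \left(7 + 16 + 2 \cdot 0 + 8 + 0 \cdot 4\right)\right) = -318843 - - 5 \left(199 + \left(7 + 16 + 0 + 8 + 0\right)\right) = -318843 - - 5 \left(199 + 31\right) = -318843 - \left(-5\right) 230 = -318843 - -1150 = -318843 + 1150 = -317693$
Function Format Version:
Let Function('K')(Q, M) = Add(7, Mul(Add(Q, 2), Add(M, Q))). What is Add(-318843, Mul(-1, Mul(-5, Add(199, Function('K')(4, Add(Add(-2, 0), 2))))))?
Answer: -317693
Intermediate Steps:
Function('K')(Q, M) = Add(7, Mul(Add(2, Q), Add(M, Q)))
Add(-318843, Mul(-1, Mul(-5, Add(199, Function('K')(4, Add(Add(-2, 0), 2)))))) = Add(-318843, Mul(-1, Mul(-5, Add(199, Add(7, Pow(4, 2), Mul(2, Add(Add(-2, 0), 2)), Mul(2, 4), Mul(Add(Add(-2, 0), 2), 4)))))) = Add(-318843, Mul(-1, Mul(-5, Add(199, Add(7, 16, Mul(2, Add(-2, 2)), 8, Mul(Add(-2, 2), 4)))))) = Add(-318843, Mul(-1, Mul(-5, Add(199, Add(7, 16, Mul(2, 0), 8, Mul(0, 4)))))) = Add(-318843, Mul(-1, Mul(-5, Add(199, Add(7, 16, 0, 8, 0))))) = Add(-318843, Mul(-1, Mul(-5, Add(199, 31)))) = Add(-318843, Mul(-1, Mul(-5, 230))) = Add(-318843, Mul(-1, -1150)) = Add(-318843, 1150) = -317693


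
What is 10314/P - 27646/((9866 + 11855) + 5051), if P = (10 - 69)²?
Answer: 3910667/2025942 ≈ 1.9303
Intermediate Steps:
P = 3481 (P = (-59)² = 3481)
10314/P - 27646/((9866 + 11855) + 5051) = 10314/3481 - 27646/((9866 + 11855) + 5051) = 10314*(1/3481) - 27646/(21721 + 5051) = 10314/3481 - 27646/26772 = 10314/3481 - 27646*1/26772 = 10314/3481 - 601/582 = 3910667/2025942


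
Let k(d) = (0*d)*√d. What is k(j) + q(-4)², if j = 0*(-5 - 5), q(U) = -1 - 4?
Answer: 25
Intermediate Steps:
q(U) = -5
j = 0 (j = 0*(-10) = 0)
k(d) = 0 (k(d) = 0*√d = 0)
k(j) + q(-4)² = 0 + (-5)² = 0 + 25 = 25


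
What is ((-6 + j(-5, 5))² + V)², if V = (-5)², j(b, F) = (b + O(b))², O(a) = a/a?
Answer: 15625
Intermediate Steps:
O(a) = 1
j(b, F) = (1 + b)² (j(b, F) = (b + 1)² = (1 + b)²)
V = 25
((-6 + j(-5, 5))² + V)² = ((-6 + (1 - 5)²)² + 25)² = ((-6 + (-4)²)² + 25)² = ((-6 + 16)² + 25)² = (10² + 25)² = (100 + 25)² = 125² = 15625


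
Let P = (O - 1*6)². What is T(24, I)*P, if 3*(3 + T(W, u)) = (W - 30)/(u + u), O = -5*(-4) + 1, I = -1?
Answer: -450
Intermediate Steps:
O = 21 (O = 20 + 1 = 21)
T(W, u) = -3 + (-30 + W)/(6*u) (T(W, u) = -3 + ((W - 30)/(u + u))/3 = -3 + ((-30 + W)/((2*u)))/3 = -3 + ((-30 + W)*(1/(2*u)))/3 = -3 + ((-30 + W)/(2*u))/3 = -3 + (-30 + W)/(6*u))
P = 225 (P = (21 - 1*6)² = (21 - 6)² = 15² = 225)
T(24, I)*P = ((⅙)*(-30 + 24 - 18*(-1))/(-1))*225 = ((⅙)*(-1)*(-30 + 24 + 18))*225 = ((⅙)*(-1)*12)*225 = -2*225 = -450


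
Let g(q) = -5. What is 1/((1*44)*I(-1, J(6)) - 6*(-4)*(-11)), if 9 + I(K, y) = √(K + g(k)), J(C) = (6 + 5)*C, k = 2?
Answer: -5/3388 - I*√6/10164 ≈ -0.0014758 - 0.000241*I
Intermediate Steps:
J(C) = 11*C
I(K, y) = -9 + √(-5 + K) (I(K, y) = -9 + √(K - 5) = -9 + √(-5 + K))
1/((1*44)*I(-1, J(6)) - 6*(-4)*(-11)) = 1/((1*44)*(-9 + √(-5 - 1)) - 6*(-4)*(-11)) = 1/(44*(-9 + √(-6)) + 24*(-11)) = 1/(44*(-9 + I*√6) - 264) = 1/((-396 + 44*I*√6) - 264) = 1/(-660 + 44*I*√6)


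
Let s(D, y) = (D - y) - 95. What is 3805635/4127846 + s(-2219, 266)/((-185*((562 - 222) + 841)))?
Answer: 168424801131/180374486662 ≈ 0.93375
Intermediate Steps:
s(D, y) = -95 + D - y
3805635/4127846 + s(-2219, 266)/((-185*((562 - 222) + 841))) = 3805635/4127846 + (-95 - 2219 - 1*266)/((-185*((562 - 222) + 841))) = 3805635*(1/4127846) + (-95 - 2219 - 266)/((-185*(340 + 841))) = 3805635/4127846 - 2580/((-185*1181)) = 3805635/4127846 - 2580/(-218485) = 3805635/4127846 - 2580*(-1/218485) = 3805635/4127846 + 516/43697 = 168424801131/180374486662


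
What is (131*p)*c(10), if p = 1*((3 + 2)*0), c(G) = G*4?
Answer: 0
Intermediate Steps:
c(G) = 4*G
p = 0 (p = 1*(5*0) = 1*0 = 0)
(131*p)*c(10) = (131*0)*(4*10) = 0*40 = 0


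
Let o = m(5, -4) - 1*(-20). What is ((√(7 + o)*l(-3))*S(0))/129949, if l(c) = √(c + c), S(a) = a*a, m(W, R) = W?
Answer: 0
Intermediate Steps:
S(a) = a²
l(c) = √2*√c (l(c) = √(2*c) = √2*√c)
o = 25 (o = 5 - 1*(-20) = 5 + 20 = 25)
((√(7 + o)*l(-3))*S(0))/129949 = ((√(7 + 25)*(√2*√(-3)))*0²)/129949 = ((√32*(√2*(I*√3)))*0)*(1/129949) = (((4*√2)*(I*√6))*0)*(1/129949) = ((8*I*√3)*0)*(1/129949) = 0*(1/129949) = 0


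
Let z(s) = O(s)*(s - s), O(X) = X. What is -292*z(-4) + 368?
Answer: 368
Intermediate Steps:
z(s) = 0 (z(s) = s*(s - s) = s*0 = 0)
-292*z(-4) + 368 = -292*0 + 368 = 0 + 368 = 368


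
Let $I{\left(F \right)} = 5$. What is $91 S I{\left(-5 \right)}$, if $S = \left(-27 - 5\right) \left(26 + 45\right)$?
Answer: $-1033760$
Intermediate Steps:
$S = -2272$ ($S = \left(-32\right) 71 = -2272$)
$91 S I{\left(-5 \right)} = 91 \left(-2272\right) 5 = \left(-206752\right) 5 = -1033760$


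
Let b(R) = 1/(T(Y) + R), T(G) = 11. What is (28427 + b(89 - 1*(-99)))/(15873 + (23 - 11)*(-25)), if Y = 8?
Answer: 1885658/1033009 ≈ 1.8254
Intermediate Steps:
b(R) = 1/(11 + R)
(28427 + b(89 - 1*(-99)))/(15873 + (23 - 11)*(-25)) = (28427 + 1/(11 + (89 - 1*(-99))))/(15873 + (23 - 11)*(-25)) = (28427 + 1/(11 + (89 + 99)))/(15873 + 12*(-25)) = (28427 + 1/(11 + 188))/(15873 - 300) = (28427 + 1/199)/15573 = (28427 + 1/199)*(1/15573) = (5656974/199)*(1/15573) = 1885658/1033009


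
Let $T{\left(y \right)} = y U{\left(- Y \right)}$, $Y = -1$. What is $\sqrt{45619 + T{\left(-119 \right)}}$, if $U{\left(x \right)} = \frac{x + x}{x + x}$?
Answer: $10 \sqrt{455} \approx 213.31$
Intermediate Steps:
$U{\left(x \right)} = 1$ ($U{\left(x \right)} = \frac{2 x}{2 x} = 2 x \frac{1}{2 x} = 1$)
$T{\left(y \right)} = y$ ($T{\left(y \right)} = y 1 = y$)
$\sqrt{45619 + T{\left(-119 \right)}} = \sqrt{45619 - 119} = \sqrt{45500} = 10 \sqrt{455}$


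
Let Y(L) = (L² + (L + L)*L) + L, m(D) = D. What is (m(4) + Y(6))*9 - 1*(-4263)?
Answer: 5325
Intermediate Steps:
Y(L) = L + 3*L² (Y(L) = (L² + (2*L)*L) + L = (L² + 2*L²) + L = 3*L² + L = L + 3*L²)
(m(4) + Y(6))*9 - 1*(-4263) = (4 + 6*(1 + 3*6))*9 - 1*(-4263) = (4 + 6*(1 + 18))*9 + 4263 = (4 + 6*19)*9 + 4263 = (4 + 114)*9 + 4263 = 118*9 + 4263 = 1062 + 4263 = 5325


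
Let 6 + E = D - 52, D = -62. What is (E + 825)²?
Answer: 497025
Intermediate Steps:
E = -120 (E = -6 + (-62 - 52) = -6 - 114 = -120)
(E + 825)² = (-120 + 825)² = 705² = 497025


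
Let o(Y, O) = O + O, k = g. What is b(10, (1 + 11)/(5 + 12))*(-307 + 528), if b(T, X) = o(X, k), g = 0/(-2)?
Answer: 0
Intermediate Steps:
g = 0 (g = 0*(-½) = 0)
k = 0
o(Y, O) = 2*O
b(T, X) = 0 (b(T, X) = 2*0 = 0)
b(10, (1 + 11)/(5 + 12))*(-307 + 528) = 0*(-307 + 528) = 0*221 = 0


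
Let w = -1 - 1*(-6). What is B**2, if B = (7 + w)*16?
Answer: 36864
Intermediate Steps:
w = 5 (w = -1 + 6 = 5)
B = 192 (B = (7 + 5)*16 = 12*16 = 192)
B**2 = 192**2 = 36864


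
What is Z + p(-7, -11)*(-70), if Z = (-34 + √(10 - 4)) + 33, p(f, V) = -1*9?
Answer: 629 + √6 ≈ 631.45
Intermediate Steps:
p(f, V) = -9
Z = -1 + √6 (Z = (-34 + √6) + 33 = -1 + √6 ≈ 1.4495)
Z + p(-7, -11)*(-70) = (-1 + √6) - 9*(-70) = (-1 + √6) + 630 = 629 + √6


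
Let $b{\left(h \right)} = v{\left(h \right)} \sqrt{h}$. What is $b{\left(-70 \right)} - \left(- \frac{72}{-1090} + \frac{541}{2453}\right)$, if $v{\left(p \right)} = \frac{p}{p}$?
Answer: $- \frac{383153}{1336885} + i \sqrt{70} \approx -0.2866 + 8.3666 i$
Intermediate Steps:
$v{\left(p \right)} = 1$
$b{\left(h \right)} = \sqrt{h}$ ($b{\left(h \right)} = 1 \sqrt{h} = \sqrt{h}$)
$b{\left(-70 \right)} - \left(- \frac{72}{-1090} + \frac{541}{2453}\right) = \sqrt{-70} - \left(- \frac{72}{-1090} + \frac{541}{2453}\right) = i \sqrt{70} - \left(\left(-72\right) \left(- \frac{1}{1090}\right) + 541 \cdot \frac{1}{2453}\right) = i \sqrt{70} - \left(\frac{36}{545} + \frac{541}{2453}\right) = i \sqrt{70} - \frac{383153}{1336885} = - \frac{383153}{1336885} + i \sqrt{70}$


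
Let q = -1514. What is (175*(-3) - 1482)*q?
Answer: 3038598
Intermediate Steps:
(175*(-3) - 1482)*q = (175*(-3) - 1482)*(-1514) = (-525 - 1482)*(-1514) = -2007*(-1514) = 3038598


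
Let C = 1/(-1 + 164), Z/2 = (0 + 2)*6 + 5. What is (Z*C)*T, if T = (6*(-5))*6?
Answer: -6120/163 ≈ -37.546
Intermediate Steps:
Z = 34 (Z = 2*((0 + 2)*6 + 5) = 2*(2*6 + 5) = 2*(12 + 5) = 2*17 = 34)
C = 1/163 ≈ 0.0061350
T = -180 (T = -30*6 = -180)
(Z*C)*T = (34*(1/163))*(-180) = (34/163)*(-180) = -6120/163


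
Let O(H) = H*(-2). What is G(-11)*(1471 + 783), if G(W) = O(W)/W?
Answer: -4508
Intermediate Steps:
O(H) = -2*H
G(W) = -2 (G(W) = (-2*W)/W = -2)
G(-11)*(1471 + 783) = -2*(1471 + 783) = -2*2254 = -4508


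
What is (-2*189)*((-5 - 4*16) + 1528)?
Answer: -551502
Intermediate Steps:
(-2*189)*((-5 - 4*16) + 1528) = -378*((-5 - 64) + 1528) = -378*(-69 + 1528) = -378*1459 = -551502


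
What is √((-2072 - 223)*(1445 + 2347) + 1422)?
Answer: 3*I*√966802 ≈ 2949.8*I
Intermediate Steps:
√((-2072 - 223)*(1445 + 2347) + 1422) = √(-2295*3792 + 1422) = √(-8702640 + 1422) = √(-8701218) = 3*I*√966802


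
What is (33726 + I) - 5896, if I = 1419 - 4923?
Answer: 24326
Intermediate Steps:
I = -3504
(33726 + I) - 5896 = (33726 - 3504) - 5896 = 30222 - 5896 = 24326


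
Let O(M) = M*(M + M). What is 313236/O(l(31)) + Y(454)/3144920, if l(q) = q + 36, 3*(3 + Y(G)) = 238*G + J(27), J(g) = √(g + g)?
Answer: 1478138246707/42352637640 + √6/3144920 ≈ 34.901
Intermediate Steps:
J(g) = √2*√g (J(g) = √(2*g) = √2*√g)
Y(G) = -3 + √6 + 238*G/3 (Y(G) = -3 + (238*G + √2*√27)/3 = -3 + (238*G + √2*(3*√3))/3 = -3 + (238*G + 3*√6)/3 = -3 + (3*√6 + 238*G)/3 = -3 + (√6 + 238*G/3) = -3 + √6 + 238*G/3)
l(q) = 36 + q
O(M) = 2*M² (O(M) = M*(2*M) = 2*M²)
313236/O(l(31)) + Y(454)/3144920 = 313236/((2*(36 + 31)²)) + (-3 + √6 + (238/3)*454)/3144920 = 313236/((2*67²)) + (-3 + √6 + 108052/3)*(1/3144920) = 313236/((2*4489)) + (108043/3 + √6)*(1/3144920) = 313236/8978 + (108043/9434760 + √6/3144920) = 313236*(1/8978) + (108043/9434760 + √6/3144920) = 156618/4489 + (108043/9434760 + √6/3144920) = 1478138246707/42352637640 + √6/3144920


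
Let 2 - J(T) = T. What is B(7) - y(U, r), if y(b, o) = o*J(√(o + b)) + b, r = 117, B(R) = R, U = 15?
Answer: -242 + 234*√33 ≈ 1102.2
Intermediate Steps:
J(T) = 2 - T
y(b, o) = b + o*(2 - √(b + o)) (y(b, o) = o*(2 - √(o + b)) + b = o*(2 - √(b + o)) + b = b + o*(2 - √(b + o)))
B(7) - y(U, r) = 7 - (15 - 1*117*(-2 + √(15 + 117))) = 7 - (15 - 1*117*(-2 + √132)) = 7 - (15 - 1*117*(-2 + 2*√33)) = 7 - (15 + (234 - 234*√33)) = 7 - (249 - 234*√33) = 7 + (-249 + 234*√33) = -242 + 234*√33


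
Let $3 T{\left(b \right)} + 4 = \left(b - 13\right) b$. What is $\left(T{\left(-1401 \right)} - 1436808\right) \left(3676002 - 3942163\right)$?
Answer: $\frac{619999159654}{3} \approx 2.0667 \cdot 10^{11}$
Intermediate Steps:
$T{\left(b \right)} = - \frac{4}{3} + \frac{b \left(-13 + b\right)}{3}$ ($T{\left(b \right)} = - \frac{4}{3} + \frac{\left(b - 13\right) b}{3} = - \frac{4}{3} + \frac{\left(-13 + b\right) b}{3} = - \frac{4}{3} + \frac{b \left(-13 + b\right)}{3}$)
$\left(T{\left(-1401 \right)} - 1436808\right) \left(3676002 - 3942163\right) = \left(\left(- \frac{4}{3} - -6071 + \frac{\left(-1401\right)^{2}}{3}\right) - 1436808\right) \left(3676002 - 3942163\right) = \left(\left(- \frac{4}{3} + 6071 + \frac{1}{3} \cdot 1962801\right) - 1436808\right) \left(-266161\right) = \left(\left(- \frac{4}{3} + 6071 + 654267\right) - 1436808\right) \left(-266161\right) = \left(\frac{1981010}{3} - 1436808\right) \left(-266161\right) = \left(- \frac{2329414}{3}\right) \left(-266161\right) = \frac{619999159654}{3}$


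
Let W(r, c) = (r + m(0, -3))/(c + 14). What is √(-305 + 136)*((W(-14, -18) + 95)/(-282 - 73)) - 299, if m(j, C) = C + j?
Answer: -299 - 5161*I/1420 ≈ -299.0 - 3.6345*I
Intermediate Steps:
W(r, c) = (-3 + r)/(14 + c) (W(r, c) = (r + (-3 + 0))/(c + 14) = (r - 3)/(14 + c) = (-3 + r)/(14 + c))
√(-305 + 136)*((W(-14, -18) + 95)/(-282 - 73)) - 299 = √(-305 + 136)*(((-3 - 14)/(14 - 18) + 95)/(-282 - 73)) - 299 = √(-169)*((-17/(-4) + 95)/(-355)) - 299 = (13*I)*((-¼*(-17) + 95)*(-1/355)) - 299 = (13*I)*((17/4 + 95)*(-1/355)) - 299 = (13*I)*((397/4)*(-1/355)) - 299 = (13*I)*(-397/1420) - 299 = -5161*I/1420 - 299 = -299 - 5161*I/1420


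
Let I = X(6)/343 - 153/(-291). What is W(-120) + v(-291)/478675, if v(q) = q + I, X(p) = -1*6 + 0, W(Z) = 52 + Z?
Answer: -43319095514/637039837 ≈ -68.001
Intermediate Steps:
X(p) = -6 (X(p) = -6 + 0 = -6)
I = 16911/33271 (I = -6/343 - 153/(-291) = -6*1/343 - 153*(-1/291) = -6/343 + 51/97 = 16911/33271 ≈ 0.50828)
v(q) = 16911/33271 + q (v(q) = q + 16911/33271 = 16911/33271 + q)
W(-120) + v(-291)/478675 = (52 - 120) + (16911/33271 - 291)/478675 = -68 - 9664950/33271*1/478675 = -68 - 386598/637039837 = -43319095514/637039837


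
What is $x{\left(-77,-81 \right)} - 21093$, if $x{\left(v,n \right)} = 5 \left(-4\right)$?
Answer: $-21113$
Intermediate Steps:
$x{\left(v,n \right)} = -20$
$x{\left(-77,-81 \right)} - 21093 = -20 - 21093 = -21113$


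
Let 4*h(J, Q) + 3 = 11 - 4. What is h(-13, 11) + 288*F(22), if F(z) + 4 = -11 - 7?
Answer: -6335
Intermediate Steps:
h(J, Q) = 1 (h(J, Q) = -¾ + (11 - 4)/4 = -¾ + (¼)*7 = -¾ + 7/4 = 1)
F(z) = -22 (F(z) = -4 + (-11 - 7) = -4 - 18 = -22)
h(-13, 11) + 288*F(22) = 1 + 288*(-22) = 1 - 6336 = -6335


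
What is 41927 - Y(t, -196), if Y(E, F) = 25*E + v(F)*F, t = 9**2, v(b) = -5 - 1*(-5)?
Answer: 39902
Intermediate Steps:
v(b) = 0 (v(b) = -5 + 5 = 0)
t = 81
Y(E, F) = 25*E (Y(E, F) = 25*E + 0*F = 25*E + 0 = 25*E)
41927 - Y(t, -196) = 41927 - 25*81 = 41927 - 1*2025 = 41927 - 2025 = 39902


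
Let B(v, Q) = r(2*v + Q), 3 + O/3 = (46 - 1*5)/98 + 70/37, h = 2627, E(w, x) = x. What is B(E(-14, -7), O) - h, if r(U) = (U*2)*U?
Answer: -13874691837/6573938 ≈ -2110.6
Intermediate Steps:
r(U) = 2*U² (r(U) = (2*U)*U = 2*U²)
O = -7503/3626 (O = -9 + 3*((46 - 1*5)/98 + 70/37) = -9 + 3*((46 - 5)*(1/98) + 70*(1/37)) = -9 + 3*(41*(1/98) + 70/37) = -9 + 3*(41/98 + 70/37) = -9 + 3*(8377/3626) = -9 + 25131/3626 = -7503/3626 ≈ -2.0692)
B(v, Q) = 2*(Q + 2*v)² (B(v, Q) = 2*(2*v + Q)² = 2*(Q + 2*v)²)
B(E(-14, -7), O) - h = 2*(-7503/3626 + 2*(-7))² - 1*2627 = 2*(-7503/3626 - 14)² - 2627 = 2*(-58267/3626)² - 2627 = 2*(3395043289/13147876) - 2627 = 3395043289/6573938 - 2627 = -13874691837/6573938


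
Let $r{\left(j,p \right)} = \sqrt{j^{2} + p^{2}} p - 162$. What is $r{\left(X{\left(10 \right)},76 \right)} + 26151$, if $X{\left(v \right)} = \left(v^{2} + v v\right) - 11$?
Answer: $25989 + 76 \sqrt{41497} \approx 41471.0$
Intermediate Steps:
$X{\left(v \right)} = -11 + 2 v^{2}$ ($X{\left(v \right)} = \left(v^{2} + v^{2}\right) - 11 = 2 v^{2} - 11 = -11 + 2 v^{2}$)
$r{\left(j,p \right)} = -162 + p \sqrt{j^{2} + p^{2}}$ ($r{\left(j,p \right)} = p \sqrt{j^{2} + p^{2}} - 162 = -162 + p \sqrt{j^{2} + p^{2}}$)
$r{\left(X{\left(10 \right)},76 \right)} + 26151 = \left(-162 + 76 \sqrt{\left(-11 + 2 \cdot 10^{2}\right)^{2} + 76^{2}}\right) + 26151 = \left(-162 + 76 \sqrt{\left(-11 + 2 \cdot 100\right)^{2} + 5776}\right) + 26151 = \left(-162 + 76 \sqrt{\left(-11 + 200\right)^{2} + 5776}\right) + 26151 = \left(-162 + 76 \sqrt{189^{2} + 5776}\right) + 26151 = \left(-162 + 76 \sqrt{35721 + 5776}\right) + 26151 = \left(-162 + 76 \sqrt{41497}\right) + 26151 = 25989 + 76 \sqrt{41497}$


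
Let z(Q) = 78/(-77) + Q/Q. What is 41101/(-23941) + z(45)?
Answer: -3188718/1843457 ≈ -1.7297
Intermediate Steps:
z(Q) = -1/77 (z(Q) = 78*(-1/77) + 1 = -78/77 + 1 = -1/77)
41101/(-23941) + z(45) = 41101/(-23941) - 1/77 = 41101*(-1/23941) - 1/77 = -41101/23941 - 1/77 = -3188718/1843457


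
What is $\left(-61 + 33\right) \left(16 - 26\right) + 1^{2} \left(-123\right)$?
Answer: $157$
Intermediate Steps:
$\left(-61 + 33\right) \left(16 - 26\right) + 1^{2} \left(-123\right) = \left(-28\right) \left(-10\right) + 1 \left(-123\right) = 280 - 123 = 157$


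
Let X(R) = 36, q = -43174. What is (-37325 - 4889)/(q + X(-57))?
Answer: 21107/21569 ≈ 0.97858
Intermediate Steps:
(-37325 - 4889)/(q + X(-57)) = (-37325 - 4889)/(-43174 + 36) = -42214/(-43138) = -42214*(-1/43138) = 21107/21569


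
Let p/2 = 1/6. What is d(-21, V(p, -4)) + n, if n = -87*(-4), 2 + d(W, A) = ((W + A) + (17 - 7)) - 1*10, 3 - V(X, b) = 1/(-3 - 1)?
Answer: 1313/4 ≈ 328.25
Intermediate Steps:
p = ⅓ (p = 2/6 = 2*(⅙) = ⅓ ≈ 0.33333)
V(X, b) = 13/4 (V(X, b) = 3 - 1/(-3 - 1) = 3 - 1/(-4) = 3 - 1*(-¼) = 3 + ¼ = 13/4)
d(W, A) = -2 + A + W (d(W, A) = -2 + (((W + A) + (17 - 7)) - 1*10) = -2 + (((A + W) + 10) - 10) = -2 + ((10 + A + W) - 10) = -2 + (A + W) = -2 + A + W)
n = 348
d(-21, V(p, -4)) + n = (-2 + 13/4 - 21) + 348 = -79/4 + 348 = 1313/4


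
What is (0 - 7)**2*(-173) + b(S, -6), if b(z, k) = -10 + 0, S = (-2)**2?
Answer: -8487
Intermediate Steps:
S = 4
b(z, k) = -10
(0 - 7)**2*(-173) + b(S, -6) = (0 - 7)**2*(-173) - 10 = (-7)**2*(-173) - 10 = 49*(-173) - 10 = -8477 - 10 = -8487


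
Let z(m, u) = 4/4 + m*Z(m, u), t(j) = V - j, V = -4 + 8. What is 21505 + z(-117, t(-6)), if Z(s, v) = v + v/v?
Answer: 20219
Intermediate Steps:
Z(s, v) = 1 + v (Z(s, v) = v + 1 = 1 + v)
V = 4
t(j) = 4 - j
z(m, u) = 1 + m*(1 + u) (z(m, u) = 4/4 + m*(1 + u) = 4*(1/4) + m*(1 + u) = 1 + m*(1 + u))
21505 + z(-117, t(-6)) = 21505 + (1 - 117*(1 + (4 - 1*(-6)))) = 21505 + (1 - 117*(1 + (4 + 6))) = 21505 + (1 - 117*(1 + 10)) = 21505 + (1 - 117*11) = 21505 + (1 - 1287) = 21505 - 1286 = 20219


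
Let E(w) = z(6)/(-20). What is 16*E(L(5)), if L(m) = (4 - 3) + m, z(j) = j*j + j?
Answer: -168/5 ≈ -33.600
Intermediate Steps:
z(j) = j + j² (z(j) = j² + j = j + j²)
L(m) = 1 + m
E(w) = -21/10 (E(w) = (6*(1 + 6))/(-20) = (6*7)*(-1/20) = 42*(-1/20) = -21/10)
16*E(L(5)) = 16*(-21/10) = -168/5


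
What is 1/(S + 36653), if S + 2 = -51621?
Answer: -1/14970 ≈ -6.6800e-5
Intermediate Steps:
S = -51623 (S = -2 - 51621 = -51623)
1/(S + 36653) = 1/(-51623 + 36653) = 1/(-14970) = -1/14970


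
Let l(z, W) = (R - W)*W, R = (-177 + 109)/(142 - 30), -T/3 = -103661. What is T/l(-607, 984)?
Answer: -725627/2260658 ≈ -0.32098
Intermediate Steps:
T = 310983 (T = -3*(-103661) = 310983)
R = -17/28 (R = -68/112 = -68*1/112 = -17/28 ≈ -0.60714)
l(z, W) = W*(-17/28 - W) (l(z, W) = (-17/28 - W)*W = W*(-17/28 - W))
T/l(-607, 984) = 310983/((-1/28*984*(17 + 28*984))) = 310983/((-1/28*984*(17 + 27552))) = 310983/((-1/28*984*27569)) = 310983/(-6781974/7) = 310983*(-7/6781974) = -725627/2260658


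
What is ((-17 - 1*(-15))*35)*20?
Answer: -1400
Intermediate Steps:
((-17 - 1*(-15))*35)*20 = ((-17 + 15)*35)*20 = -2*35*20 = -70*20 = -1400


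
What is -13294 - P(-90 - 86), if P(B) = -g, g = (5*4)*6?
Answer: -13174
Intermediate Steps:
g = 120 (g = 20*6 = 120)
P(B) = -120 (P(B) = -1*120 = -120)
-13294 - P(-90 - 86) = -13294 - 1*(-120) = -13294 + 120 = -13174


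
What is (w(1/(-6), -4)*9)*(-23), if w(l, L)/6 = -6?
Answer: 7452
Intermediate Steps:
w(l, L) = -36 (w(l, L) = 6*(-6) = -36)
(w(1/(-6), -4)*9)*(-23) = -36*9*(-23) = -324*(-23) = 7452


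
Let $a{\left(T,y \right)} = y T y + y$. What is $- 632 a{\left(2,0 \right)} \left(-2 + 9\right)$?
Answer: $0$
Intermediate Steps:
$a{\left(T,y \right)} = y + T y^{2}$ ($a{\left(T,y \right)} = T y y + y = T y^{2} + y = y + T y^{2}$)
$- 632 a{\left(2,0 \right)} \left(-2 + 9\right) = - 632 \cdot 0 \left(1 + 2 \cdot 0\right) \left(-2 + 9\right) = - 632 \cdot 0 \left(1 + 0\right) 7 = - 632 \cdot 0 \cdot 1 \cdot 7 = - 632 \cdot 0 \cdot 7 = \left(-632\right) 0 = 0$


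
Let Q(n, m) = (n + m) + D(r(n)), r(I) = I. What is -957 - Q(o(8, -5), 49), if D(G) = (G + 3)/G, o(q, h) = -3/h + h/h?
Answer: -40419/40 ≈ -1010.5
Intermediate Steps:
o(q, h) = 1 - 3/h (o(q, h) = -3/h + 1 = 1 - 3/h)
D(G) = (3 + G)/G
Q(n, m) = m + n + (3 + n)/n (Q(n, m) = (n + m) + (3 + n)/n = (m + n) + (3 + n)/n = m + n + (3 + n)/n)
-957 - Q(o(8, -5), 49) = -957 - (1 + 49 + (-3 - 5)/(-5) + 3/(((-3 - 5)/(-5)))) = -957 - (1 + 49 - 1/5*(-8) + 3/((-1/5*(-8)))) = -957 - (1 + 49 + 8/5 + 3/(8/5)) = -957 - (1 + 49 + 8/5 + 3*(5/8)) = -957 - (1 + 49 + 8/5 + 15/8) = -957 - 1*2139/40 = -957 - 2139/40 = -40419/40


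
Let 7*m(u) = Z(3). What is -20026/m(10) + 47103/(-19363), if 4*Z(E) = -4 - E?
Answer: 1551006649/19363 ≈ 80102.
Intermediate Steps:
Z(E) = -1 - E/4 (Z(E) = (-4 - E)/4 = -1 - E/4)
m(u) = -¼ (m(u) = (-1 - ¼*3)/7 = (-1 - ¾)/7 = (⅐)*(-7/4) = -¼)
-20026/m(10) + 47103/(-19363) = -20026/(-¼) + 47103/(-19363) = -20026*(-4) + 47103*(-1/19363) = 80104 - 47103/19363 = 1551006649/19363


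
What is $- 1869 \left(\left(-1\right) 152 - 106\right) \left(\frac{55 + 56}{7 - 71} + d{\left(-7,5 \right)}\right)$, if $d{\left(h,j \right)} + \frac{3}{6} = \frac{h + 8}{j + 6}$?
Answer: $- \frac{363821409}{352} \approx -1.0336 \cdot 10^{6}$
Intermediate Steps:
$d{\left(h,j \right)} = - \frac{1}{2} + \frac{8 + h}{6 + j}$ ($d{\left(h,j \right)} = - \frac{1}{2} + \frac{h + 8}{j + 6} = - \frac{1}{2} + \frac{8 + h}{6 + j}$)
$- 1869 \left(\left(-1\right) 152 - 106\right) \left(\frac{55 + 56}{7 - 71} + d{\left(-7,5 \right)}\right) = - 1869 \left(\left(-1\right) 152 - 106\right) \left(\frac{55 + 56}{7 - 71} + \frac{5 - 7 - \frac{5}{2}}{6 + 5}\right) = - 1869 \left(-152 - 106\right) \left(\frac{111}{-64} + \frac{5 - 7 - \frac{5}{2}}{11}\right) = - 1869 \left(- 258 \left(111 \left(- \frac{1}{64}\right) + \frac{1}{11} \left(- \frac{9}{2}\right)\right)\right) = - 1869 \left(- 258 \left(- \frac{111}{64} - \frac{9}{22}\right)\right) = - 1869 \left(\left(-258\right) \left(- \frac{1509}{704}\right)\right) = \left(-1869\right) \frac{194661}{352} = - \frac{363821409}{352}$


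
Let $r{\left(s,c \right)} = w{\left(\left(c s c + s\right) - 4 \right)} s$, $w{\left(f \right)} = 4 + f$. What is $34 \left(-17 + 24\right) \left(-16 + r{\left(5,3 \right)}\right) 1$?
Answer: $55692$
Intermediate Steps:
$r{\left(s,c \right)} = s \left(s + s c^{2}\right)$ ($r{\left(s,c \right)} = \left(4 - \left(4 - s - c s c\right)\right) s = \left(4 - \left(4 - s - s c^{2}\right)\right) s = \left(4 + \left(-4 + s + s c^{2}\right)\right) s = \left(s + s c^{2}\right) s = s \left(s + s c^{2}\right)$)
$34 \left(-17 + 24\right) \left(-16 + r{\left(5,3 \right)}\right) 1 = 34 \left(-17 + 24\right) \left(-16 + 5^{2} \left(1 + 3^{2}\right)\right) 1 = 34 \cdot 7 \left(-16 + 25 \left(1 + 9\right)\right) 1 = 34 \cdot 7 \left(-16 + 25 \cdot 10\right) 1 = 34 \cdot 7 \left(-16 + 250\right) 1 = 34 \cdot 7 \cdot 234 \cdot 1 = 34 \cdot 1638 \cdot 1 = 55692 \cdot 1 = 55692$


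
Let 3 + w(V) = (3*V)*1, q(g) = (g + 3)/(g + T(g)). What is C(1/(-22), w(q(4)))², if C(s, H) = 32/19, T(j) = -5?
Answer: 1024/361 ≈ 2.8366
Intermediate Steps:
q(g) = (3 + g)/(-5 + g) (q(g) = (g + 3)/(g - 5) = (3 + g)/(-5 + g))
w(V) = -3 + 3*V (w(V) = -3 + (3*V)*1 = -3 + 3*V)
C(s, H) = 32/19 (C(s, H) = 32*(1/19) = 32/19)
C(1/(-22), w(q(4)))² = (32/19)² = 1024/361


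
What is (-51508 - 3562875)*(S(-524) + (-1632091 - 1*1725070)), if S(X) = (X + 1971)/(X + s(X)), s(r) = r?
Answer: 12716506027715025/1048 ≈ 1.2134e+13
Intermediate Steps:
S(X) = (1971 + X)/(2*X) (S(X) = (X + 1971)/(X + X) = (1971 + X)/((2*X)) = (1971 + X)*(1/(2*X)) = (1971 + X)/(2*X))
(-51508 - 3562875)*(S(-524) + (-1632091 - 1*1725070)) = (-51508 - 3562875)*((1/2)*(1971 - 524)/(-524) + (-1632091 - 1*1725070)) = -3614383*((1/2)*(-1/524)*1447 + (-1632091 - 1725070)) = -3614383*(-1447/1048 - 3357161) = -3614383*(-3518306175/1048) = 12716506027715025/1048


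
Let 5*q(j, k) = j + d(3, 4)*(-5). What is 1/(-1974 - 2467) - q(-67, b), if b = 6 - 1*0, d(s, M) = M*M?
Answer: 652822/22205 ≈ 29.400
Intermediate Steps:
d(s, M) = M²
b = 6 (b = 6 + 0 = 6)
q(j, k) = -16 + j/5 (q(j, k) = (j + 4²*(-5))/5 = (j + 16*(-5))/5 = (j - 80)/5 = (-80 + j)/5 = -16 + j/5)
1/(-1974 - 2467) - q(-67, b) = 1/(-1974 - 2467) - (-16 + (⅕)*(-67)) = 1/(-4441) - (-16 - 67/5) = -1/4441 - 1*(-147/5) = -1/4441 + 147/5 = 652822/22205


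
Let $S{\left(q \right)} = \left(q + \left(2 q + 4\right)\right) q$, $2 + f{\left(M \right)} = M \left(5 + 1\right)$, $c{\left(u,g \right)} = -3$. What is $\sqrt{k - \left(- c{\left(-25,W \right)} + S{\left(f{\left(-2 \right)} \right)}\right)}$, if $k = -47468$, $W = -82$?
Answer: $i \sqrt{48003} \approx 219.1 i$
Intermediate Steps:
$f{\left(M \right)} = -2 + 6 M$ ($f{\left(M \right)} = -2 + M \left(5 + 1\right) = -2 + M 6 = -2 + 6 M$)
$S{\left(q \right)} = q \left(4 + 3 q\right)$ ($S{\left(q \right)} = \left(q + \left(4 + 2 q\right)\right) q = \left(4 + 3 q\right) q = q \left(4 + 3 q\right)$)
$\sqrt{k - \left(- c{\left(-25,W \right)} + S{\left(f{\left(-2 \right)} \right)}\right)} = \sqrt{-47468 - \left(3 + \left(-2 + 6 \left(-2\right)\right) \left(4 + 3 \left(-2 + 6 \left(-2\right)\right)\right)\right)} = \sqrt{-47468 - \left(3 + \left(-2 - 12\right) \left(4 + 3 \left(-2 - 12\right)\right)\right)} = \sqrt{-47468 - \left(3 - 14 \left(4 + 3 \left(-14\right)\right)\right)} = \sqrt{-47468 - \left(3 - 14 \left(4 - 42\right)\right)} = \sqrt{-47468 - \left(3 - -532\right)} = \sqrt{-47468 - 535} = \sqrt{-48003} = i \sqrt{48003}$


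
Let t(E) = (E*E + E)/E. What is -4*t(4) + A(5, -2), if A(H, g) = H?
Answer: -15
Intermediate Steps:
t(E) = (E + E**2)/E (t(E) = (E**2 + E)/E = (E + E**2)/E)
-4*t(4) + A(5, -2) = -4*(1 + 4) + 5 = -4*5 + 5 = -20 + 5 = -15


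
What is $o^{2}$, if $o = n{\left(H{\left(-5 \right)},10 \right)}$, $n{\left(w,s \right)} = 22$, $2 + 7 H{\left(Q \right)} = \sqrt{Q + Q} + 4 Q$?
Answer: $484$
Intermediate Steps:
$H{\left(Q \right)} = - \frac{2}{7} + \frac{4 Q}{7} + \frac{\sqrt{2} \sqrt{Q}}{7}$ ($H{\left(Q \right)} = - \frac{2}{7} + \frac{\sqrt{Q + Q} + 4 Q}{7} = - \frac{2}{7} + \frac{\sqrt{2 Q} + 4 Q}{7} = - \frac{2}{7} + \frac{\sqrt{2} \sqrt{Q} + 4 Q}{7} = - \frac{2}{7} + \frac{4 Q + \sqrt{2} \sqrt{Q}}{7} = - \frac{2}{7} + \left(\frac{4 Q}{7} + \frac{\sqrt{2} \sqrt{Q}}{7}\right) = - \frac{2}{7} + \frac{4 Q}{7} + \frac{\sqrt{2} \sqrt{Q}}{7}$)
$o = 22$
$o^{2} = 22^{2} = 484$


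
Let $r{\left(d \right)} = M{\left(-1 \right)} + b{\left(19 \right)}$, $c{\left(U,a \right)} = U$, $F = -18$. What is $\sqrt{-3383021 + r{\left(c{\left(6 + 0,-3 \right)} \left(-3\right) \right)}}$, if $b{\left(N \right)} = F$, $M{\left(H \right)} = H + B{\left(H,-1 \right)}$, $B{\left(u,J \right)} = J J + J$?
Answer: $16 i \sqrt{13215} \approx 1839.3 i$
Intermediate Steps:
$B{\left(u,J \right)} = J + J^{2}$ ($B{\left(u,J \right)} = J^{2} + J = J + J^{2}$)
$M{\left(H \right)} = H$ ($M{\left(H \right)} = H - \left(1 - 1\right) = H - 0 = H + 0 = H$)
$b{\left(N \right)} = -18$
$r{\left(d \right)} = -19$ ($r{\left(d \right)} = -1 - 18 = -19$)
$\sqrt{-3383021 + r{\left(c{\left(6 + 0,-3 \right)} \left(-3\right) \right)}} = \sqrt{-3383021 - 19} = \sqrt{-3383040} = 16 i \sqrt{13215}$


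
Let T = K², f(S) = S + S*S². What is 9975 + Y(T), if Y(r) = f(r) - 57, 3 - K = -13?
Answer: 16787390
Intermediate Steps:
K = 16 (K = 3 - 1*(-13) = 3 + 13 = 16)
f(S) = S + S³
T = 256 (T = 16² = 256)
Y(r) = -57 + r + r³ (Y(r) = (r + r³) - 57 = -57 + r + r³)
9975 + Y(T) = 9975 + (-57 + 256 + 256³) = 9975 + (-57 + 256 + 16777216) = 9975 + 16777415 = 16787390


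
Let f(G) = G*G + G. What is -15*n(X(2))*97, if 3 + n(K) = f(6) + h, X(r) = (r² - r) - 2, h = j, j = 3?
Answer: -61110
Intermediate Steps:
h = 3
f(G) = G + G² (f(G) = G² + G = G + G²)
X(r) = -2 + r² - r
n(K) = 42 (n(K) = -3 + (6*(1 + 6) + 3) = -3 + (6*7 + 3) = -3 + (42 + 3) = -3 + 45 = 42)
-15*n(X(2))*97 = -15*42*97 = -630*97 = -61110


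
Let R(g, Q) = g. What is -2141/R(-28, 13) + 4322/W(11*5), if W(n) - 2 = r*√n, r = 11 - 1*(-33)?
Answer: 56930771/745332 + 47542*√55/26619 ≈ 89.629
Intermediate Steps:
r = 44 (r = 11 + 33 = 44)
W(n) = 2 + 44*√n
-2141/R(-28, 13) + 4322/W(11*5) = -2141/(-28) + 4322/(2 + 44*√(11*5)) = -2141*(-1/28) + 4322/(2 + 44*√55) = 2141/28 + 4322/(2 + 44*√55)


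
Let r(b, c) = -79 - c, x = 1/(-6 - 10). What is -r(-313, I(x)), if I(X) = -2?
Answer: 77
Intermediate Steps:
x = -1/16 (x = 1/(-16) = -1/16 ≈ -0.062500)
-r(-313, I(x)) = -(-79 - 1*(-2)) = -(-79 + 2) = -1*(-77) = 77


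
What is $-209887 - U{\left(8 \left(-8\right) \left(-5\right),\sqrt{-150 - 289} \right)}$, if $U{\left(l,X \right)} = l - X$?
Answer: $-210207 + i \sqrt{439} \approx -2.1021 \cdot 10^{5} + 20.952 i$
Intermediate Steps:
$-209887 - U{\left(8 \left(-8\right) \left(-5\right),\sqrt{-150 - 289} \right)} = -209887 - \left(8 \left(-8\right) \left(-5\right) - \sqrt{-150 - 289}\right) = -209887 - \left(\left(-64\right) \left(-5\right) - \sqrt{-439}\right) = -209887 - \left(320 - i \sqrt{439}\right) = -210207 + i \sqrt{439}$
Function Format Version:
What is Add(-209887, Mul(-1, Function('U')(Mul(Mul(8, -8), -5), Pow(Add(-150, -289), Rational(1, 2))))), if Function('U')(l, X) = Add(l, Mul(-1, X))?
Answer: Add(-210207, Mul(I, Pow(439, Rational(1, 2)))) ≈ Add(-2.1021e+5, Mul(20.952, I))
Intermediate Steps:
Add(-209887, Mul(-1, Function('U')(Mul(Mul(8, -8), -5), Pow(Add(-150, -289), Rational(1, 2))))) = Add(-209887, Mul(-1, Add(Mul(Mul(8, -8), -5), Mul(-1, Pow(Add(-150, -289), Rational(1, 2)))))) = Add(-209887, Mul(-1, Add(Mul(-64, -5), Mul(-1, Pow(-439, Rational(1, 2)))))) = Add(-209887, Mul(-1, Add(320, Mul(-1, Mul(I, Pow(439, Rational(1, 2))))))) = Add(-209887, Mul(-1, Add(320, Mul(-1, I, Pow(439, Rational(1, 2)))))) = Add(-209887, Add(-320, Mul(I, Pow(439, Rational(1, 2))))) = Add(-210207, Mul(I, Pow(439, Rational(1, 2))))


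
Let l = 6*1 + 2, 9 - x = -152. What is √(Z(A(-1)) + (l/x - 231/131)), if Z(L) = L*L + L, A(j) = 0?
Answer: I*√762292013/21091 ≈ 1.3091*I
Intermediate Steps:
x = 161 (x = 9 - 1*(-152) = 9 + 152 = 161)
l = 8 (l = 6 + 2 = 8)
Z(L) = L + L² (Z(L) = L² + L = L + L²)
√(Z(A(-1)) + (l/x - 231/131)) = √(0*(1 + 0) + (8/161 - 231/131)) = √(0*1 + (8*(1/161) - 231*1/131)) = √(0 + (8/161 - 231/131)) = √(0 - 36143/21091) = √(-36143/21091) = I*√762292013/21091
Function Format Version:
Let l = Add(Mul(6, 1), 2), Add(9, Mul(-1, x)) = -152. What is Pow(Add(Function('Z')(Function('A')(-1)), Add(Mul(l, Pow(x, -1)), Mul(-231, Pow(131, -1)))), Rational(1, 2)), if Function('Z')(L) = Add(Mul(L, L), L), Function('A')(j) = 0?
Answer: Mul(Rational(1, 21091), I, Pow(762292013, Rational(1, 2))) ≈ Mul(1.3091, I)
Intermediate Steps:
x = 161 (x = Add(9, Mul(-1, -152)) = Add(9, 152) = 161)
l = 8 (l = Add(6, 2) = 8)
Function('Z')(L) = Add(L, Pow(L, 2)) (Function('Z')(L) = Add(Pow(L, 2), L) = Add(L, Pow(L, 2)))
Pow(Add(Function('Z')(Function('A')(-1)), Add(Mul(l, Pow(x, -1)), Mul(-231, Pow(131, -1)))), Rational(1, 2)) = Pow(Add(Mul(0, Add(1, 0)), Add(Mul(8, Pow(161, -1)), Mul(-231, Pow(131, -1)))), Rational(1, 2)) = Pow(Add(Mul(0, 1), Add(Mul(8, Rational(1, 161)), Mul(-231, Rational(1, 131)))), Rational(1, 2)) = Pow(Add(0, Add(Rational(8, 161), Rational(-231, 131))), Rational(1, 2)) = Pow(Add(0, Rational(-36143, 21091)), Rational(1, 2)) = Pow(Rational(-36143, 21091), Rational(1, 2)) = Mul(Rational(1, 21091), I, Pow(762292013, Rational(1, 2)))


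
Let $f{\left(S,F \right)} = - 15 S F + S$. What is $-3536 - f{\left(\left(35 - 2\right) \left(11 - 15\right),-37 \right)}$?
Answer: $69856$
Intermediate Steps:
$f{\left(S,F \right)} = S - 15 F S$ ($f{\left(S,F \right)} = - 15 F S + S = S - 15 F S$)
$-3536 - f{\left(\left(35 - 2\right) \left(11 - 15\right),-37 \right)} = -3536 - \left(35 - 2\right) \left(11 - 15\right) \left(1 - -555\right) = -3536 - 33 \left(-4\right) \left(1 + 555\right) = -3536 - \left(-132\right) 556 = -3536 - -73392 = -3536 + 73392 = 69856$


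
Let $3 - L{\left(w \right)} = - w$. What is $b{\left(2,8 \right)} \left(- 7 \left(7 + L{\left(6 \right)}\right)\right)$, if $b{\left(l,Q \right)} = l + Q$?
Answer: $-1120$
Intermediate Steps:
$L{\left(w \right)} = 3 + w$ ($L{\left(w \right)} = 3 - - w = 3 + w$)
$b{\left(l,Q \right)} = Q + l$
$b{\left(2,8 \right)} \left(- 7 \left(7 + L{\left(6 \right)}\right)\right) = \left(8 + 2\right) \left(- 7 \left(7 + \left(3 + 6\right)\right)\right) = 10 \left(- 7 \left(7 + 9\right)\right) = 10 \left(\left(-7\right) 16\right) = 10 \left(-112\right) = -1120$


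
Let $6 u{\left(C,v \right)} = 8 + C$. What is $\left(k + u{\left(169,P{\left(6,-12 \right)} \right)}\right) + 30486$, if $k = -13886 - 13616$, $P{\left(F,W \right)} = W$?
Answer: $\frac{6027}{2} \approx 3013.5$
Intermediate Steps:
$u{\left(C,v \right)} = \frac{4}{3} + \frac{C}{6}$ ($u{\left(C,v \right)} = \frac{8 + C}{6} = \frac{4}{3} + \frac{C}{6}$)
$k = -27502$ ($k = -13886 - 13616 = -27502$)
$\left(k + u{\left(169,P{\left(6,-12 \right)} \right)}\right) + 30486 = \left(-27502 + \left(\frac{4}{3} + \frac{1}{6} \cdot 169\right)\right) + 30486 = \left(-27502 + \left(\frac{4}{3} + \frac{169}{6}\right)\right) + 30486 = \left(-27502 + \frac{59}{2}\right) + 30486 = - \frac{54945}{2} + 30486 = \frac{6027}{2}$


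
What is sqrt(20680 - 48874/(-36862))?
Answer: sqrt(143377200323)/2633 ≈ 143.81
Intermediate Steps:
sqrt(20680 - 48874/(-36862)) = sqrt(20680 - 48874*(-1/36862)) = sqrt(20680 + 3491/2633) = sqrt(54453931/2633) = sqrt(143377200323)/2633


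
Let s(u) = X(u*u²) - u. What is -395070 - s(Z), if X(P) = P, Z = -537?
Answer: 154458546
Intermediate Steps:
s(u) = u³ - u (s(u) = u*u² - u = u³ - u)
-395070 - s(Z) = -395070 - ((-537)³ - 1*(-537)) = -395070 - (-154854153 + 537) = -395070 - 1*(-154853616) = -395070 + 154853616 = 154458546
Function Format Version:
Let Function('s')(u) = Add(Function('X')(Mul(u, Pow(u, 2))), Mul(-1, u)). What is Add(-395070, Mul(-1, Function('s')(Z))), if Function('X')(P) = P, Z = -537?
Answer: 154458546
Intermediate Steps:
Function('s')(u) = Add(Pow(u, 3), Mul(-1, u)) (Function('s')(u) = Add(Mul(u, Pow(u, 2)), Mul(-1, u)) = Add(Pow(u, 3), Mul(-1, u)))
Add(-395070, Mul(-1, Function('s')(Z))) = Add(-395070, Mul(-1, Add(Pow(-537, 3), Mul(-1, -537)))) = Add(-395070, Mul(-1, Add(-154854153, 537))) = Add(-395070, Mul(-1, -154853616)) = Add(-395070, 154853616) = 154458546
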